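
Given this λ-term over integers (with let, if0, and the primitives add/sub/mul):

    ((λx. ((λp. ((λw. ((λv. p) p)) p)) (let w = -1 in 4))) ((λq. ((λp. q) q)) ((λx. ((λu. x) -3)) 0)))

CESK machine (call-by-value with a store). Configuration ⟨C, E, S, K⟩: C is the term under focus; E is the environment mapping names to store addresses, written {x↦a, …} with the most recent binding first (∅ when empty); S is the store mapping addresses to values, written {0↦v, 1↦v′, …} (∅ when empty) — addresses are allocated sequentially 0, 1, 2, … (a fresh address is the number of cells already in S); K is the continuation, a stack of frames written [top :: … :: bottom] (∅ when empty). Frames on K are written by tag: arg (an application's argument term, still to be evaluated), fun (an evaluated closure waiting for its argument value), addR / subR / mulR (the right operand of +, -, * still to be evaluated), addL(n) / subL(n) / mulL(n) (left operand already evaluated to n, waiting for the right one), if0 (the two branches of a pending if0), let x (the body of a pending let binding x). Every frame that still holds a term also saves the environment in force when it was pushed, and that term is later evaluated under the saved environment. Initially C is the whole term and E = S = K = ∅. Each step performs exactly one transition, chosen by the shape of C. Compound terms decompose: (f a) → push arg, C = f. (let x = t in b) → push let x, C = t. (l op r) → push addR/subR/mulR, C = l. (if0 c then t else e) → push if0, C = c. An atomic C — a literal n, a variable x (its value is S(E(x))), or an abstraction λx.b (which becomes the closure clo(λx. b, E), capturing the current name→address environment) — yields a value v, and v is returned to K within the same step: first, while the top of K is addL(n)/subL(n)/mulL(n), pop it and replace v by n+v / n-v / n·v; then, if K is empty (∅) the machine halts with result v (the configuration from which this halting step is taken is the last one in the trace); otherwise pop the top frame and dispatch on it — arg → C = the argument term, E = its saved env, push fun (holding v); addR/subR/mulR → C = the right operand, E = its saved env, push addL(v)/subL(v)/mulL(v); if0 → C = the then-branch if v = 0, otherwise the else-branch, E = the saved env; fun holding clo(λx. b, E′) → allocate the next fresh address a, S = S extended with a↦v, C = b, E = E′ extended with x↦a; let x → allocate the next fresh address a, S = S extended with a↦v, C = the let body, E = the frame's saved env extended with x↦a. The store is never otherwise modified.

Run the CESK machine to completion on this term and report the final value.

0. [C=((λx. ((λp. ((λw. ((λv. p) p)) p)) (let w = -1 in 4))) ((λq. ((λp. q) q)) ((λx. ((λu. x) -3)) 0))) | E=∅ | S=∅ | K=∅]
1. [C=(λx. ((λp. ((λw. ((λv. p) p)) p)) (let w = -1 in 4))) | E=∅ | S=∅ | K=[arg]]
2. [C=((λq. ((λp. q) q)) ((λx. ((λu. x) -3)) 0)) | E=∅ | S=∅ | K=[fun]]
3. [C=(λq. ((λp. q) q)) | E=∅ | S=∅ | K=[arg :: fun]]
4. [C=((λx. ((λu. x) -3)) 0) | E=∅ | S=∅ | K=[fun :: fun]]
5. [C=(λx. ((λu. x) -3)) | E=∅ | S=∅ | K=[arg :: fun :: fun]]
6. [C=0 | E=∅ | S=∅ | K=[fun :: fun :: fun]]
7. [C=((λu. x) -3) | E={x↦0} | S={0↦0} | K=[fun :: fun]]
8. [C=(λu. x) | E={x↦0} | S={0↦0} | K=[arg :: fun :: fun]]
9. [C=-3 | E={x↦0} | S={0↦0} | K=[fun :: fun :: fun]]
10. [C=x | E={u↦1, x↦0} | S={0↦0, 1↦-3} | K=[fun :: fun]]
11. [C=((λp. q) q) | E={q↦2} | S={0↦0, 1↦-3, 2↦0} | K=[fun]]
12. [C=(λp. q) | E={q↦2} | S={0↦0, 1↦-3, 2↦0} | K=[arg :: fun]]
13. [C=q | E={q↦2} | S={0↦0, 1↦-3, 2↦0} | K=[fun :: fun]]
14. [C=q | E={p↦3, q↦2} | S={0↦0, 1↦-3, 2↦0, 3↦0} | K=[fun]]
15. [C=((λp. ((λw. ((λv. p) p)) p)) (let w = -1 in 4)) | E={x↦4} | S={0↦0, 1↦-3, 2↦0, 3↦0, 4↦0} | K=∅]
16. [C=(λp. ((λw. ((λv. p) p)) p)) | E={x↦4} | S={0↦0, 1↦-3, 2↦0, 3↦0, 4↦0} | K=[arg]]
17. [C=(let w = -1 in 4) | E={x↦4} | S={0↦0, 1↦-3, 2↦0, 3↦0, 4↦0} | K=[fun]]
18. [C=-1 | E={x↦4} | S={0↦0, 1↦-3, 2↦0, 3↦0, 4↦0} | K=[let w :: fun]]
19. [C=4 | E={w↦5, x↦4} | S={0↦0, 1↦-3, 2↦0, 3↦0, 4↦0, 5↦-1} | K=[fun]]
20. [C=((λw. ((λv. p) p)) p) | E={p↦6, x↦4} | S={0↦0, 1↦-3, 2↦0, 3↦0, 4↦0, 5↦-1, 6↦4} | K=∅]
21. [C=(λw. ((λv. p) p)) | E={p↦6, x↦4} | S={0↦0, 1↦-3, 2↦0, 3↦0, 4↦0, 5↦-1, 6↦4} | K=[arg]]
22. [C=p | E={p↦6, x↦4} | S={0↦0, 1↦-3, 2↦0, 3↦0, 4↦0, 5↦-1, 6↦4} | K=[fun]]
23. [C=((λv. p) p) | E={w↦7, p↦6, x↦4} | S={0↦0, 1↦-3, 2↦0, 3↦0, 4↦0, 5↦-1, 6↦4, 7↦4} | K=∅]
24. [C=(λv. p) | E={w↦7, p↦6, x↦4} | S={0↦0, 1↦-3, 2↦0, 3↦0, 4↦0, 5↦-1, 6↦4, 7↦4} | K=[arg]]
25. [C=p | E={w↦7, p↦6, x↦4} | S={0↦0, 1↦-3, 2↦0, 3↦0, 4↦0, 5↦-1, 6↦4, 7↦4} | K=[fun]]
26. [C=p | E={v↦8, w↦7, p↦6, x↦4} | S={0↦0, 1↦-3, 2↦0, 3↦0, 4↦0, 5↦-1, 6↦4, 7↦4, 8↦4} | K=∅]
→ final value 4

Answer: 4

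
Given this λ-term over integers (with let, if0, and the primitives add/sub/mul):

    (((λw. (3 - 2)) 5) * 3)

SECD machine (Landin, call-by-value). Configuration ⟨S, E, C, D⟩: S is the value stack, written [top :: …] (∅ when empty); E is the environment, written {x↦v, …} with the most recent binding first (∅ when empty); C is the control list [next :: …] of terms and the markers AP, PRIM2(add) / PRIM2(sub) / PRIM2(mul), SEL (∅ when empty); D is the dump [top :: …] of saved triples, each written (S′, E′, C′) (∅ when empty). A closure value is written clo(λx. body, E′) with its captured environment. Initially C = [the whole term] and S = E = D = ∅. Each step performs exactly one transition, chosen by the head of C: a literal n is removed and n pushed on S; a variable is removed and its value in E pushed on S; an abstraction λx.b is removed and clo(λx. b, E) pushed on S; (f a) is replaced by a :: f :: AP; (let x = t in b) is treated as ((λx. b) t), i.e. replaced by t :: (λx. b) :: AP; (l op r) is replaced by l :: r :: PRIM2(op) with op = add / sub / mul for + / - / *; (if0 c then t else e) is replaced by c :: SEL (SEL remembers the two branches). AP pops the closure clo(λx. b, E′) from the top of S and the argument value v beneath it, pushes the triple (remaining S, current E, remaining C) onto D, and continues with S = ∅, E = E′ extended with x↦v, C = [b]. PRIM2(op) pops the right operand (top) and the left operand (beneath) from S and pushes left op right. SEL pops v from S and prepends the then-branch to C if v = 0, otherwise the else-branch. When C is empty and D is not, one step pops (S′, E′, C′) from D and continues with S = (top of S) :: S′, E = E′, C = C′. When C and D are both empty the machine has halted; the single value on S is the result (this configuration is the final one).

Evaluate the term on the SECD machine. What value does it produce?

t=0: [S=∅ | E=∅ | C=[(((λw. (3 - 2)) 5) * 3)] | D=∅]
t=1: [S=∅ | E=∅ | C=[((λw. (3 - 2)) 5) :: 3 :: PRIM2(mul)] | D=∅]
t=2: [S=∅ | E=∅ | C=[5 :: (λw. (3 - 2)) :: AP :: 3 :: PRIM2(mul)] | D=∅]
t=3: [S=[5] | E=∅ | C=[(λw. (3 - 2)) :: AP :: 3 :: PRIM2(mul)] | D=∅]
t=4: [S=[clo(λw. (3 - 2), ∅) :: 5] | E=∅ | C=[AP :: 3 :: PRIM2(mul)] | D=∅]
t=5: [S=∅ | E={w↦5} | C=[(3 - 2)] | D=[(∅, ∅, [3 :: PRIM2(mul)])]]
t=6: [S=∅ | E={w↦5} | C=[3 :: 2 :: PRIM2(sub)] | D=[(∅, ∅, [3 :: PRIM2(mul)])]]
t=7: [S=[3] | E={w↦5} | C=[2 :: PRIM2(sub)] | D=[(∅, ∅, [3 :: PRIM2(mul)])]]
t=8: [S=[2 :: 3] | E={w↦5} | C=[PRIM2(sub)] | D=[(∅, ∅, [3 :: PRIM2(mul)])]]
t=9: [S=[1] | E={w↦5} | C=∅ | D=[(∅, ∅, [3 :: PRIM2(mul)])]]
t=10: [S=[1] | E=∅ | C=[3 :: PRIM2(mul)] | D=∅]
t=11: [S=[3 :: 1] | E=∅ | C=[PRIM2(mul)] | D=∅]
t=12: [S=[3] | E=∅ | C=∅ | D=∅]
→ final value 3

Answer: 3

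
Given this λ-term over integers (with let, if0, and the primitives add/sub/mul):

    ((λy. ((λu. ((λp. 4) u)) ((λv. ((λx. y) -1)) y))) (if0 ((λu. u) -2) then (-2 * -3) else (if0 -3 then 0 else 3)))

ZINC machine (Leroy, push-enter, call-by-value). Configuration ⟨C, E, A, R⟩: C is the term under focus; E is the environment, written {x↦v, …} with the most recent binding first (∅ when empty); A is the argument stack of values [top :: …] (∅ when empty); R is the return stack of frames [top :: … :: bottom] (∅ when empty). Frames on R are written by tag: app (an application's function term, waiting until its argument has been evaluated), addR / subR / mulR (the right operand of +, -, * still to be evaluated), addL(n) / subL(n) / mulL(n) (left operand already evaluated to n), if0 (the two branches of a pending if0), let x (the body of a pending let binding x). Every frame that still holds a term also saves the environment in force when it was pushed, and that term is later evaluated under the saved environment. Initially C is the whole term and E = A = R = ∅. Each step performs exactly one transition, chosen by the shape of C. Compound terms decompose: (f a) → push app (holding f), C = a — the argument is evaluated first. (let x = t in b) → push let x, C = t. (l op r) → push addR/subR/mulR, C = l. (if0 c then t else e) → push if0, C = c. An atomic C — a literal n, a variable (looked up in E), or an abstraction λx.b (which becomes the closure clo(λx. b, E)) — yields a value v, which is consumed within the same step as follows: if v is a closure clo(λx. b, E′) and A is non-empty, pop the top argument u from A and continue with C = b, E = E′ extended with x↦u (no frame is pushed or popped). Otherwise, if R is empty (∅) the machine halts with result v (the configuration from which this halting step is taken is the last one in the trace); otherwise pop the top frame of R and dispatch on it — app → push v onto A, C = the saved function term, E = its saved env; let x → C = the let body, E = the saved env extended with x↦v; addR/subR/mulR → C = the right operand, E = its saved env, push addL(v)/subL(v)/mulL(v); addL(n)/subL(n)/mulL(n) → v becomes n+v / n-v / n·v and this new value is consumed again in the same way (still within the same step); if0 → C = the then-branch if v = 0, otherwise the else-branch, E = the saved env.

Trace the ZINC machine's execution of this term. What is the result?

t=0: [C=((λy. ((λu. ((λp. 4) u)) ((λv. ((λx. y) -1)) y))) (if0 ((λu. u) -2) then (-2 * -3) else (if0 -3 then 0 else 3))) | E=∅ | A=∅ | R=∅]
t=1: [C=(if0 ((λu. u) -2) then (-2 * -3) else (if0 -3 then 0 else 3)) | E=∅ | A=∅ | R=[app]]
t=2: [C=((λu. u) -2) | E=∅ | A=∅ | R=[if0 :: app]]
t=3: [C=-2 | E=∅ | A=∅ | R=[app :: if0 :: app]]
t=4: [C=(λu. u) | E=∅ | A=[-2] | R=[if0 :: app]]
t=5: [C=u | E={u↦-2} | A=∅ | R=[if0 :: app]]
t=6: [C=(if0 -3 then 0 else 3) | E=∅ | A=∅ | R=[app]]
t=7: [C=-3 | E=∅ | A=∅ | R=[if0 :: app]]
t=8: [C=3 | E=∅ | A=∅ | R=[app]]
t=9: [C=(λy. ((λu. ((λp. 4) u)) ((λv. ((λx. y) -1)) y))) | E=∅ | A=[3] | R=∅]
t=10: [C=((λu. ((λp. 4) u)) ((λv. ((λx. y) -1)) y)) | E={y↦3} | A=∅ | R=∅]
t=11: [C=((λv. ((λx. y) -1)) y) | E={y↦3} | A=∅ | R=[app]]
t=12: [C=y | E={y↦3} | A=∅ | R=[app :: app]]
t=13: [C=(λv. ((λx. y) -1)) | E={y↦3} | A=[3] | R=[app]]
t=14: [C=((λx. y) -1) | E={v↦3, y↦3} | A=∅ | R=[app]]
t=15: [C=-1 | E={v↦3, y↦3} | A=∅ | R=[app :: app]]
t=16: [C=(λx. y) | E={v↦3, y↦3} | A=[-1] | R=[app]]
t=17: [C=y | E={x↦-1, v↦3, y↦3} | A=∅ | R=[app]]
t=18: [C=(λu. ((λp. 4) u)) | E={y↦3} | A=[3] | R=∅]
t=19: [C=((λp. 4) u) | E={u↦3, y↦3} | A=∅ | R=∅]
t=20: [C=u | E={u↦3, y↦3} | A=∅ | R=[app]]
t=21: [C=(λp. 4) | E={u↦3, y↦3} | A=[3] | R=∅]
t=22: [C=4 | E={p↦3, u↦3, y↦3} | A=∅ | R=∅]
→ final value 4

Answer: 4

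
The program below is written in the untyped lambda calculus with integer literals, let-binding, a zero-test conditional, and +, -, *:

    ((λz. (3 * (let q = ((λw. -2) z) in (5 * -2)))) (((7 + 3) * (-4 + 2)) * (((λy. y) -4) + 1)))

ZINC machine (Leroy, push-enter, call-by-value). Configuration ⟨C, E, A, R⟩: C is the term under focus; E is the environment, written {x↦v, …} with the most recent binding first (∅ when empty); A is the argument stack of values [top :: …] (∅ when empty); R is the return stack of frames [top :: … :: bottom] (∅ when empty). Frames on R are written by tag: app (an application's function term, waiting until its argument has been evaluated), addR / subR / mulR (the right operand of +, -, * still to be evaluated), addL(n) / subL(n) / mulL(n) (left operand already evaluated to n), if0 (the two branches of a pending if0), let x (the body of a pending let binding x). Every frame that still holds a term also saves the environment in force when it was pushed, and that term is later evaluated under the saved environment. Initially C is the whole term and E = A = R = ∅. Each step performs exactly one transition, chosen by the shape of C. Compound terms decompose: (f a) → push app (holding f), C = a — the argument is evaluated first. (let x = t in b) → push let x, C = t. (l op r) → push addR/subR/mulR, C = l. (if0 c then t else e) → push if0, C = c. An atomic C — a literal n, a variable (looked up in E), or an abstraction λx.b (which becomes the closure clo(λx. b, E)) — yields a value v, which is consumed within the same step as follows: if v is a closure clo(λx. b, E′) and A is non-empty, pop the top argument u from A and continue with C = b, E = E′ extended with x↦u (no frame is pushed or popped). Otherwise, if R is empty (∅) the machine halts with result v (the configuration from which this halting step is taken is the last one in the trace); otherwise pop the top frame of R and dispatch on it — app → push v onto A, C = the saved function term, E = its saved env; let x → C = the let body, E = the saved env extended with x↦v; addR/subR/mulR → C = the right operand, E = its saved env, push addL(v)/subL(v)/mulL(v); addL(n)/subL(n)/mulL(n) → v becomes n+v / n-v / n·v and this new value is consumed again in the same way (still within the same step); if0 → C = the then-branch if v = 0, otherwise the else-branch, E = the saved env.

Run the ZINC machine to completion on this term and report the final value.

Answer: -30

Machine steps:
[0] ⟨C=((λz. (3 * (let q = ((λw. -2) z) in (5 * -2)))) (((7 + 3) * (-4 + 2)) * (((λy. y) -4) + 1))); E=∅; A=∅; R=∅⟩
[1] ⟨C=(((7 + 3) * (-4 + 2)) * (((λy. y) -4) + 1)); E=∅; A=∅; R=[app]⟩
[2] ⟨C=((7 + 3) * (-4 + 2)); E=∅; A=∅; R=[mulR :: app]⟩
[3] ⟨C=(7 + 3); E=∅; A=∅; R=[mulR :: mulR :: app]⟩
[4] ⟨C=7; E=∅; A=∅; R=[addR :: mulR :: mulR :: app]⟩
[5] ⟨C=3; E=∅; A=∅; R=[addL(7) :: mulR :: mulR :: app]⟩
[6] ⟨C=(-4 + 2); E=∅; A=∅; R=[mulL(10) :: mulR :: app]⟩
[7] ⟨C=-4; E=∅; A=∅; R=[addR :: mulL(10) :: mulR :: app]⟩
[8] ⟨C=2; E=∅; A=∅; R=[addL(-4) :: mulL(10) :: mulR :: app]⟩
[9] ⟨C=(((λy. y) -4) + 1); E=∅; A=∅; R=[mulL(-20) :: app]⟩
[10] ⟨C=((λy. y) -4); E=∅; A=∅; R=[addR :: mulL(-20) :: app]⟩
[11] ⟨C=-4; E=∅; A=∅; R=[app :: addR :: mulL(-20) :: app]⟩
[12] ⟨C=(λy. y); E=∅; A=[-4]; R=[addR :: mulL(-20) :: app]⟩
[13] ⟨C=y; E={y↦-4}; A=∅; R=[addR :: mulL(-20) :: app]⟩
[14] ⟨C=1; E=∅; A=∅; R=[addL(-4) :: mulL(-20) :: app]⟩
[15] ⟨C=(λz. (3 * (let q = ((λw. -2) z) in (5 * -2)))); E=∅; A=[60]; R=∅⟩
[16] ⟨C=(3 * (let q = ((λw. -2) z) in (5 * -2))); E={z↦60}; A=∅; R=∅⟩
[17] ⟨C=3; E={z↦60}; A=∅; R=[mulR]⟩
[18] ⟨C=(let q = ((λw. -2) z) in (5 * -2)); E={z↦60}; A=∅; R=[mulL(3)]⟩
[19] ⟨C=((λw. -2) z); E={z↦60}; A=∅; R=[let q :: mulL(3)]⟩
[20] ⟨C=z; E={z↦60}; A=∅; R=[app :: let q :: mulL(3)]⟩
[21] ⟨C=(λw. -2); E={z↦60}; A=[60]; R=[let q :: mulL(3)]⟩
[22] ⟨C=-2; E={w↦60, z↦60}; A=∅; R=[let q :: mulL(3)]⟩
[23] ⟨C=(5 * -2); E={q↦-2, z↦60}; A=∅; R=[mulL(3)]⟩
[24] ⟨C=5; E={q↦-2, z↦60}; A=∅; R=[mulR :: mulL(3)]⟩
[25] ⟨C=-2; E={q↦-2, z↦60}; A=∅; R=[mulL(5) :: mulL(3)]⟩
→ final value -30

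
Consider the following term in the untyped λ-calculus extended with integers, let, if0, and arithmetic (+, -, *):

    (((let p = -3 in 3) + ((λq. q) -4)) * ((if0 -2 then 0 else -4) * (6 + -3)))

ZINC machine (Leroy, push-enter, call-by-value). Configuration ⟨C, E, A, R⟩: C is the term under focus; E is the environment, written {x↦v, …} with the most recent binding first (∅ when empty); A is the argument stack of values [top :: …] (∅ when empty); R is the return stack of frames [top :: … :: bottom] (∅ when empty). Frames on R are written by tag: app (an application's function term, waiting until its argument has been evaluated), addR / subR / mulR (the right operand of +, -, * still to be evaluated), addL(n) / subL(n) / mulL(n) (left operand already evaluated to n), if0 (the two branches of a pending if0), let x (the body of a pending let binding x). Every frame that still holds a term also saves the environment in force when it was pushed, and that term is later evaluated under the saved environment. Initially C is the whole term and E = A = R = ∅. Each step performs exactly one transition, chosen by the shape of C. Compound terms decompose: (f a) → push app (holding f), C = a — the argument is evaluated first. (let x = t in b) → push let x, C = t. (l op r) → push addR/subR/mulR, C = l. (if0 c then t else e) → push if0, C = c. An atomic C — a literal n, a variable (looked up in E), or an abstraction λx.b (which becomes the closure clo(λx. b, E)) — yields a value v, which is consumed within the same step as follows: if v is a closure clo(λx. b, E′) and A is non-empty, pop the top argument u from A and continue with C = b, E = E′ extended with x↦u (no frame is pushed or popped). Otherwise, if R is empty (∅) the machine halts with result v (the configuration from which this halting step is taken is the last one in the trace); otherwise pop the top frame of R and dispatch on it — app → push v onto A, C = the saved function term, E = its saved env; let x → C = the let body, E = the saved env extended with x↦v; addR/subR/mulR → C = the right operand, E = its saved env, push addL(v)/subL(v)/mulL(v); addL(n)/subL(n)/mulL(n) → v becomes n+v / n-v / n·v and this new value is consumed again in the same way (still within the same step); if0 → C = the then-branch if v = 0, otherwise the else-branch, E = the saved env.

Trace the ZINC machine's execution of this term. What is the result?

t=0: ⟨C=(((let p = -3 in 3) + ((λq. q) -4)) * ((if0 -2 then 0 else -4) * (6 + -3))); E=∅; A=∅; R=∅⟩
t=1: ⟨C=((let p = -3 in 3) + ((λq. q) -4)); E=∅; A=∅; R=[mulR]⟩
t=2: ⟨C=(let p = -3 in 3); E=∅; A=∅; R=[addR :: mulR]⟩
t=3: ⟨C=-3; E=∅; A=∅; R=[let p :: addR :: mulR]⟩
t=4: ⟨C=3; E={p↦-3}; A=∅; R=[addR :: mulR]⟩
t=5: ⟨C=((λq. q) -4); E=∅; A=∅; R=[addL(3) :: mulR]⟩
t=6: ⟨C=-4; E=∅; A=∅; R=[app :: addL(3) :: mulR]⟩
t=7: ⟨C=(λq. q); E=∅; A=[-4]; R=[addL(3) :: mulR]⟩
t=8: ⟨C=q; E={q↦-4}; A=∅; R=[addL(3) :: mulR]⟩
t=9: ⟨C=((if0 -2 then 0 else -4) * (6 + -3)); E=∅; A=∅; R=[mulL(-1)]⟩
t=10: ⟨C=(if0 -2 then 0 else -4); E=∅; A=∅; R=[mulR :: mulL(-1)]⟩
t=11: ⟨C=-2; E=∅; A=∅; R=[if0 :: mulR :: mulL(-1)]⟩
t=12: ⟨C=-4; E=∅; A=∅; R=[mulR :: mulL(-1)]⟩
t=13: ⟨C=(6 + -3); E=∅; A=∅; R=[mulL(-4) :: mulL(-1)]⟩
t=14: ⟨C=6; E=∅; A=∅; R=[addR :: mulL(-4) :: mulL(-1)]⟩
t=15: ⟨C=-3; E=∅; A=∅; R=[addL(6) :: mulL(-4) :: mulL(-1)]⟩
→ final value 12

Answer: 12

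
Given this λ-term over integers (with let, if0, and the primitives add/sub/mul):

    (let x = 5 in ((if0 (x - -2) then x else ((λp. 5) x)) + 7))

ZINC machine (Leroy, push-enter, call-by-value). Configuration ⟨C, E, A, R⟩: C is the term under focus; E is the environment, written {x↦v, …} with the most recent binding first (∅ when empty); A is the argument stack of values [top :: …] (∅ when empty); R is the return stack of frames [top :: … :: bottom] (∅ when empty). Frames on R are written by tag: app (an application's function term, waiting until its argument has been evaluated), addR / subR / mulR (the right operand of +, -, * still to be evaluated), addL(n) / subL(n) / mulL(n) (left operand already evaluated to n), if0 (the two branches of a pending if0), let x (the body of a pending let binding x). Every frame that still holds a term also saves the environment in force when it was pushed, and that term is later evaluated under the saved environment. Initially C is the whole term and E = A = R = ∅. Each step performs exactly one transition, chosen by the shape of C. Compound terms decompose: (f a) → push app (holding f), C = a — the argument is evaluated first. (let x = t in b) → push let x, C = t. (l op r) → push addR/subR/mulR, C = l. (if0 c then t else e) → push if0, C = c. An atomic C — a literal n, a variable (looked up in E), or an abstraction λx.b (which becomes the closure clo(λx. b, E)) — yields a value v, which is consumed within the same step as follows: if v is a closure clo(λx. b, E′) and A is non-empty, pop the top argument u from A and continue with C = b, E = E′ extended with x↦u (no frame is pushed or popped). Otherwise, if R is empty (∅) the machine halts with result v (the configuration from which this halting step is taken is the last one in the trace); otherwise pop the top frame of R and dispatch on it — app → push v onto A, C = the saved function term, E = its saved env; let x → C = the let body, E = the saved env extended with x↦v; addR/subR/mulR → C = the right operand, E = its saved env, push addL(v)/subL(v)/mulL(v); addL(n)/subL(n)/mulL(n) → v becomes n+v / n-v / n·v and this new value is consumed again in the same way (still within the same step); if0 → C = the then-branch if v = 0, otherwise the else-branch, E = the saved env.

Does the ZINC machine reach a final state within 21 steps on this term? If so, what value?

[0] ⟨C=(let x = 5 in ((if0 (x - -2) then x else ((λp. 5) x)) + 7)); E=∅; A=∅; R=∅⟩
[1] ⟨C=5; E=∅; A=∅; R=[let x]⟩
[2] ⟨C=((if0 (x - -2) then x else ((λp. 5) x)) + 7); E={x↦5}; A=∅; R=∅⟩
[3] ⟨C=(if0 (x - -2) then x else ((λp. 5) x)); E={x↦5}; A=∅; R=[addR]⟩
[4] ⟨C=(x - -2); E={x↦5}; A=∅; R=[if0 :: addR]⟩
[5] ⟨C=x; E={x↦5}; A=∅; R=[subR :: if0 :: addR]⟩
[6] ⟨C=-2; E={x↦5}; A=∅; R=[subL(5) :: if0 :: addR]⟩
[7] ⟨C=((λp. 5) x); E={x↦5}; A=∅; R=[addR]⟩
[8] ⟨C=x; E={x↦5}; A=∅; R=[app :: addR]⟩
[9] ⟨C=(λp. 5); E={x↦5}; A=[5]; R=[addR]⟩
[10] ⟨C=5; E={p↦5, x↦5}; A=∅; R=[addR]⟩
[11] ⟨C=7; E={x↦5}; A=∅; R=[addL(5)]⟩
→ final value 12

Answer: 12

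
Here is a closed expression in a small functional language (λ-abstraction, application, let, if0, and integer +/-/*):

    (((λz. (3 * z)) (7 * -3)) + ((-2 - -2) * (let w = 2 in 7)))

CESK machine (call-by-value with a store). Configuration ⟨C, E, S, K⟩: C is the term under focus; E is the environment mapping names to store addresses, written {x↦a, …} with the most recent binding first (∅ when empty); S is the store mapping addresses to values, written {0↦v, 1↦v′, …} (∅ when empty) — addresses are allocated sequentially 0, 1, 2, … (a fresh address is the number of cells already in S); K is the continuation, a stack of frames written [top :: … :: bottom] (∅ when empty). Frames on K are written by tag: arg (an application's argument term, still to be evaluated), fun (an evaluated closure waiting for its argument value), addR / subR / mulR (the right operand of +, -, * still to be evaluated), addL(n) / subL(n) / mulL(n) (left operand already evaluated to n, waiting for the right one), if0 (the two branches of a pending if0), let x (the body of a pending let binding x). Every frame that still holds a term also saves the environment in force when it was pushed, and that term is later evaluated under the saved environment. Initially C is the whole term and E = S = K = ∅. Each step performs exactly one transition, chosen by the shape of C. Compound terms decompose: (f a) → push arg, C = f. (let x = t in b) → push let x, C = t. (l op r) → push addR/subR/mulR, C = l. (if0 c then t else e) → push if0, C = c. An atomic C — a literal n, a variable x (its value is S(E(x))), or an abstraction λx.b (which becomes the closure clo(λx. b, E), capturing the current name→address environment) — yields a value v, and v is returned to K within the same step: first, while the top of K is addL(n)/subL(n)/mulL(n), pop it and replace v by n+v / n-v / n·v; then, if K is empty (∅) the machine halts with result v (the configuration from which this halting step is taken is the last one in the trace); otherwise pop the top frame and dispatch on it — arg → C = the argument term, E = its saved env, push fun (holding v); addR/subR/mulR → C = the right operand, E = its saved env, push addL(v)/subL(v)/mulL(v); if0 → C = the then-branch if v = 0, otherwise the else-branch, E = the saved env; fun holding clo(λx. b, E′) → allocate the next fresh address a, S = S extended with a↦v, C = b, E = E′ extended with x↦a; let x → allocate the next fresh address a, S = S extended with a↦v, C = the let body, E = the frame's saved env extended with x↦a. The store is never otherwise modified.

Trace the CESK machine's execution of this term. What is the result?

Answer: -63

Derivation:
[0] [C=(((λz. (3 * z)) (7 * -3)) + ((-2 - -2) * (let w = 2 in 7))) | E=∅ | S=∅ | K=∅]
[1] [C=((λz. (3 * z)) (7 * -3)) | E=∅ | S=∅ | K=[addR]]
[2] [C=(λz. (3 * z)) | E=∅ | S=∅ | K=[arg :: addR]]
[3] [C=(7 * -3) | E=∅ | S=∅ | K=[fun :: addR]]
[4] [C=7 | E=∅ | S=∅ | K=[mulR :: fun :: addR]]
[5] [C=-3 | E=∅ | S=∅ | K=[mulL(7) :: fun :: addR]]
[6] [C=(3 * z) | E={z↦0} | S={0↦-21} | K=[addR]]
[7] [C=3 | E={z↦0} | S={0↦-21} | K=[mulR :: addR]]
[8] [C=z | E={z↦0} | S={0↦-21} | K=[mulL(3) :: addR]]
[9] [C=((-2 - -2) * (let w = 2 in 7)) | E=∅ | S={0↦-21} | K=[addL(-63)]]
[10] [C=(-2 - -2) | E=∅ | S={0↦-21} | K=[mulR :: addL(-63)]]
[11] [C=-2 | E=∅ | S={0↦-21} | K=[subR :: mulR :: addL(-63)]]
[12] [C=-2 | E=∅ | S={0↦-21} | K=[subL(-2) :: mulR :: addL(-63)]]
[13] [C=(let w = 2 in 7) | E=∅ | S={0↦-21} | K=[mulL(0) :: addL(-63)]]
[14] [C=2 | E=∅ | S={0↦-21} | K=[let w :: mulL(0) :: addL(-63)]]
[15] [C=7 | E={w↦1} | S={0↦-21, 1↦2} | K=[mulL(0) :: addL(-63)]]
→ final value -63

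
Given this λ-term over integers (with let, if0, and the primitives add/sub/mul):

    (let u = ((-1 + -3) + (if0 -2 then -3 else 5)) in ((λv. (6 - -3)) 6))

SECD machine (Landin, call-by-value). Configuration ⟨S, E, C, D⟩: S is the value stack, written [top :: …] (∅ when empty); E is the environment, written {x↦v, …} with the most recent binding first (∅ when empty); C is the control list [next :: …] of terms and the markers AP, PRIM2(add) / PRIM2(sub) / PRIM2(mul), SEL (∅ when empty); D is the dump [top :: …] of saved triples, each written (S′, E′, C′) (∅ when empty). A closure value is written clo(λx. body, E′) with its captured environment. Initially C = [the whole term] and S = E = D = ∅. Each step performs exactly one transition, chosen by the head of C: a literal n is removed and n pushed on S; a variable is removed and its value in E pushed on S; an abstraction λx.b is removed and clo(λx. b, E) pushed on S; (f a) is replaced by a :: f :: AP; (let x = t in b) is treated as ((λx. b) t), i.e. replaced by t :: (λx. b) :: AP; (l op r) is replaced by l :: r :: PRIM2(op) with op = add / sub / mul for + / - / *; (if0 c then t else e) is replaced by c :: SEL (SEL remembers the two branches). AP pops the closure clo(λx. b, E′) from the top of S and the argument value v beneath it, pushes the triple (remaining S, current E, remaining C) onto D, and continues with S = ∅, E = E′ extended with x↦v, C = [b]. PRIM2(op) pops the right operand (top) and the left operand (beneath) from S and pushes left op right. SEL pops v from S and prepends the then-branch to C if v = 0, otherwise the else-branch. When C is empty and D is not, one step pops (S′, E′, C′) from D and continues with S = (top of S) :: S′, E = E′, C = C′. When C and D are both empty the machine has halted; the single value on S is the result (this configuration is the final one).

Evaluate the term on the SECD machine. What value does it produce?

step 0: ⟨S=∅; E=∅; C=[(let u = ((-1 + -3) + (if0 -2 then -3 else 5)) in ((λv. (6 - -3)) 6))]; D=∅⟩
step 1: ⟨S=∅; E=∅; C=[((-1 + -3) + (if0 -2 then -3 else 5)) :: (λu. ((λv. (6 - -3)) 6)) :: AP]; D=∅⟩
step 2: ⟨S=∅; E=∅; C=[(-1 + -3) :: (if0 -2 then -3 else 5) :: PRIM2(add) :: (λu. ((λv. (6 - -3)) 6)) :: AP]; D=∅⟩
step 3: ⟨S=∅; E=∅; C=[-1 :: -3 :: PRIM2(add) :: (if0 -2 then -3 else 5) :: PRIM2(add) :: (λu. ((λv. (6 - -3)) 6)) :: AP]; D=∅⟩
step 4: ⟨S=[-1]; E=∅; C=[-3 :: PRIM2(add) :: (if0 -2 then -3 else 5) :: PRIM2(add) :: (λu. ((λv. (6 - -3)) 6)) :: AP]; D=∅⟩
step 5: ⟨S=[-3 :: -1]; E=∅; C=[PRIM2(add) :: (if0 -2 then -3 else 5) :: PRIM2(add) :: (λu. ((λv. (6 - -3)) 6)) :: AP]; D=∅⟩
step 6: ⟨S=[-4]; E=∅; C=[(if0 -2 then -3 else 5) :: PRIM2(add) :: (λu. ((λv. (6 - -3)) 6)) :: AP]; D=∅⟩
step 7: ⟨S=[-4]; E=∅; C=[-2 :: SEL :: PRIM2(add) :: (λu. ((λv. (6 - -3)) 6)) :: AP]; D=∅⟩
step 8: ⟨S=[-2 :: -4]; E=∅; C=[SEL :: PRIM2(add) :: (λu. ((λv. (6 - -3)) 6)) :: AP]; D=∅⟩
step 9: ⟨S=[-4]; E=∅; C=[5 :: PRIM2(add) :: (λu. ((λv. (6 - -3)) 6)) :: AP]; D=∅⟩
step 10: ⟨S=[5 :: -4]; E=∅; C=[PRIM2(add) :: (λu. ((λv. (6 - -3)) 6)) :: AP]; D=∅⟩
step 11: ⟨S=[1]; E=∅; C=[(λu. ((λv. (6 - -3)) 6)) :: AP]; D=∅⟩
step 12: ⟨S=[clo(λu. ((λv. (6 - -3)) 6), ∅) :: 1]; E=∅; C=[AP]; D=∅⟩
step 13: ⟨S=∅; E={u↦1}; C=[((λv. (6 - -3)) 6)]; D=[(∅, ∅, ∅)]⟩
step 14: ⟨S=∅; E={u↦1}; C=[6 :: (λv. (6 - -3)) :: AP]; D=[(∅, ∅, ∅)]⟩
step 15: ⟨S=[6]; E={u↦1}; C=[(λv. (6 - -3)) :: AP]; D=[(∅, ∅, ∅)]⟩
step 16: ⟨S=[clo(λv. (6 - -3), {u↦1}) :: 6]; E={u↦1}; C=[AP]; D=[(∅, ∅, ∅)]⟩
step 17: ⟨S=∅; E={v↦6, u↦1}; C=[(6 - -3)]; D=[(∅, {u↦1}, ∅) :: (∅, ∅, ∅)]⟩
step 18: ⟨S=∅; E={v↦6, u↦1}; C=[6 :: -3 :: PRIM2(sub)]; D=[(∅, {u↦1}, ∅) :: (∅, ∅, ∅)]⟩
step 19: ⟨S=[6]; E={v↦6, u↦1}; C=[-3 :: PRIM2(sub)]; D=[(∅, {u↦1}, ∅) :: (∅, ∅, ∅)]⟩
step 20: ⟨S=[-3 :: 6]; E={v↦6, u↦1}; C=[PRIM2(sub)]; D=[(∅, {u↦1}, ∅) :: (∅, ∅, ∅)]⟩
step 21: ⟨S=[9]; E={v↦6, u↦1}; C=∅; D=[(∅, {u↦1}, ∅) :: (∅, ∅, ∅)]⟩
step 22: ⟨S=[9]; E={u↦1}; C=∅; D=[(∅, ∅, ∅)]⟩
step 23: ⟨S=[9]; E=∅; C=∅; D=∅⟩
→ final value 9

Answer: 9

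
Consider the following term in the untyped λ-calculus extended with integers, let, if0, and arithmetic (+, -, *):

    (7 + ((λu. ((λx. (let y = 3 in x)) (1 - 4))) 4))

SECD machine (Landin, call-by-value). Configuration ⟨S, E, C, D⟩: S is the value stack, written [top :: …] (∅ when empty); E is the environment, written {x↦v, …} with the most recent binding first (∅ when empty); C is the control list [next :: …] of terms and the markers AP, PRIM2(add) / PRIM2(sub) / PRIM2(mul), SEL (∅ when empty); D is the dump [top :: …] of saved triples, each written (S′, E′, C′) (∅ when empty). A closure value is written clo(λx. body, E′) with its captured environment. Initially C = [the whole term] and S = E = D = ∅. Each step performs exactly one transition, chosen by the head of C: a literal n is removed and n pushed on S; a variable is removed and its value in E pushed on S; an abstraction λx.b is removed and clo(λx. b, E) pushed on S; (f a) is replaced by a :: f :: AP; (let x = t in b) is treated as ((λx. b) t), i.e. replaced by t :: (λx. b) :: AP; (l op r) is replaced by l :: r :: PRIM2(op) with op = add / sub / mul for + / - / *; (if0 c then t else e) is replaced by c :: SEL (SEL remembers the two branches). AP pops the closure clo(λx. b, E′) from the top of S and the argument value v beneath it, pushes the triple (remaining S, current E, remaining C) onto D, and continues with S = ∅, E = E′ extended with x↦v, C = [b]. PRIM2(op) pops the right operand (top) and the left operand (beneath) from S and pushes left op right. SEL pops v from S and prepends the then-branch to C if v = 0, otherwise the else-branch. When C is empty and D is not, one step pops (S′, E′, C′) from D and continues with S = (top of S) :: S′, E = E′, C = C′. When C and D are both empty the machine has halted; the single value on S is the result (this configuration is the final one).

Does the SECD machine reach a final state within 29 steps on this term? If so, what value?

step 0: <S=∅, E=∅, C=[(7 + ((λu. ((λx. (let y = 3 in x)) (1 - 4))) 4))], D=∅>
step 1: <S=∅, E=∅, C=[7 :: ((λu. ((λx. (let y = 3 in x)) (1 - 4))) 4) :: PRIM2(add)], D=∅>
step 2: <S=[7], E=∅, C=[((λu. ((λx. (let y = 3 in x)) (1 - 4))) 4) :: PRIM2(add)], D=∅>
step 3: <S=[7], E=∅, C=[4 :: (λu. ((λx. (let y = 3 in x)) (1 - 4))) :: AP :: PRIM2(add)], D=∅>
step 4: <S=[4 :: 7], E=∅, C=[(λu. ((λx. (let y = 3 in x)) (1 - 4))) :: AP :: PRIM2(add)], D=∅>
step 5: <S=[clo(λu. ((λx. (let y = 3 in x)) (1 - 4)), ∅) :: 4 :: 7], E=∅, C=[AP :: PRIM2(add)], D=∅>
step 6: <S=∅, E={u↦4}, C=[((λx. (let y = 3 in x)) (1 - 4))], D=[([7], ∅, [PRIM2(add)])]>
step 7: <S=∅, E={u↦4}, C=[(1 - 4) :: (λx. (let y = 3 in x)) :: AP], D=[([7], ∅, [PRIM2(add)])]>
step 8: <S=∅, E={u↦4}, C=[1 :: 4 :: PRIM2(sub) :: (λx. (let y = 3 in x)) :: AP], D=[([7], ∅, [PRIM2(add)])]>
step 9: <S=[1], E={u↦4}, C=[4 :: PRIM2(sub) :: (λx. (let y = 3 in x)) :: AP], D=[([7], ∅, [PRIM2(add)])]>
step 10: <S=[4 :: 1], E={u↦4}, C=[PRIM2(sub) :: (λx. (let y = 3 in x)) :: AP], D=[([7], ∅, [PRIM2(add)])]>
step 11: <S=[-3], E={u↦4}, C=[(λx. (let y = 3 in x)) :: AP], D=[([7], ∅, [PRIM2(add)])]>
step 12: <S=[clo(λx. (let y = 3 in x), {u↦4}) :: -3], E={u↦4}, C=[AP], D=[([7], ∅, [PRIM2(add)])]>
step 13: <S=∅, E={x↦-3, u↦4}, C=[(let y = 3 in x)], D=[(∅, {u↦4}, ∅) :: ([7], ∅, [PRIM2(add)])]>
step 14: <S=∅, E={x↦-3, u↦4}, C=[3 :: (λy. x) :: AP], D=[(∅, {u↦4}, ∅) :: ([7], ∅, [PRIM2(add)])]>
step 15: <S=[3], E={x↦-3, u↦4}, C=[(λy. x) :: AP], D=[(∅, {u↦4}, ∅) :: ([7], ∅, [PRIM2(add)])]>
step 16: <S=[clo(λy. x, {x↦-3, u↦4}) :: 3], E={x↦-3, u↦4}, C=[AP], D=[(∅, {u↦4}, ∅) :: ([7], ∅, [PRIM2(add)])]>
step 17: <S=∅, E={y↦3, x↦-3, u↦4}, C=[x], D=[(∅, {x↦-3, u↦4}, ∅) :: (∅, {u↦4}, ∅) :: ([7], ∅, [PRIM2(add)])]>
step 18: <S=[-3], E={y↦3, x↦-3, u↦4}, C=∅, D=[(∅, {x↦-3, u↦4}, ∅) :: (∅, {u↦4}, ∅) :: ([7], ∅, [PRIM2(add)])]>
step 19: <S=[-3], E={x↦-3, u↦4}, C=∅, D=[(∅, {u↦4}, ∅) :: ([7], ∅, [PRIM2(add)])]>
step 20: <S=[-3], E={u↦4}, C=∅, D=[([7], ∅, [PRIM2(add)])]>
step 21: <S=[-3 :: 7], E=∅, C=[PRIM2(add)], D=∅>
step 22: <S=[4], E=∅, C=∅, D=∅>
→ final value 4

Answer: 4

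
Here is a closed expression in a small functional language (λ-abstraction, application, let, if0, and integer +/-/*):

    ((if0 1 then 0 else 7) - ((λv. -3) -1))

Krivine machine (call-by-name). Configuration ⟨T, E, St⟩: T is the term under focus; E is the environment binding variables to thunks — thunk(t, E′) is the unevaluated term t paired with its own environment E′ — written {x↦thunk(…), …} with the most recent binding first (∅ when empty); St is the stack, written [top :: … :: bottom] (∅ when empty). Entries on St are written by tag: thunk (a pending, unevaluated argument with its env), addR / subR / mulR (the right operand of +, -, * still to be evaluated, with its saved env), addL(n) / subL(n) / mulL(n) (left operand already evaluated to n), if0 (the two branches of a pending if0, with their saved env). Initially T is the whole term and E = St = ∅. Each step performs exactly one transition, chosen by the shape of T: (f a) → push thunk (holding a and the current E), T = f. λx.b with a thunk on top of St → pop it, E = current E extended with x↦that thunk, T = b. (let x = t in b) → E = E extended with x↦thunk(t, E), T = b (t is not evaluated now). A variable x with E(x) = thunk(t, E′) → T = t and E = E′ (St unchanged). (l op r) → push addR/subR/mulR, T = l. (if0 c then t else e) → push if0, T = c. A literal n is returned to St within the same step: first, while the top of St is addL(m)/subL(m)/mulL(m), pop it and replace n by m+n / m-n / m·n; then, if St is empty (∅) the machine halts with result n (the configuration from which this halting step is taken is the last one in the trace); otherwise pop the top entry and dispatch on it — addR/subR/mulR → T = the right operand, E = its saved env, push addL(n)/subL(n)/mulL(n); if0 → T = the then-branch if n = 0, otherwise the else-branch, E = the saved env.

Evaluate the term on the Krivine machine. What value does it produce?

step 0: <T=((if0 1 then 0 else 7) - ((λv. -3) -1)), E=∅, St=∅>
step 1: <T=(if0 1 then 0 else 7), E=∅, St=[subR]>
step 2: <T=1, E=∅, St=[if0 :: subR]>
step 3: <T=7, E=∅, St=[subR]>
step 4: <T=((λv. -3) -1), E=∅, St=[subL(7)]>
step 5: <T=(λv. -3), E=∅, St=[thunk :: subL(7)]>
step 6: <T=-3, E={v↦thunk(-1, ∅)}, St=[subL(7)]>
→ final value 10

Answer: 10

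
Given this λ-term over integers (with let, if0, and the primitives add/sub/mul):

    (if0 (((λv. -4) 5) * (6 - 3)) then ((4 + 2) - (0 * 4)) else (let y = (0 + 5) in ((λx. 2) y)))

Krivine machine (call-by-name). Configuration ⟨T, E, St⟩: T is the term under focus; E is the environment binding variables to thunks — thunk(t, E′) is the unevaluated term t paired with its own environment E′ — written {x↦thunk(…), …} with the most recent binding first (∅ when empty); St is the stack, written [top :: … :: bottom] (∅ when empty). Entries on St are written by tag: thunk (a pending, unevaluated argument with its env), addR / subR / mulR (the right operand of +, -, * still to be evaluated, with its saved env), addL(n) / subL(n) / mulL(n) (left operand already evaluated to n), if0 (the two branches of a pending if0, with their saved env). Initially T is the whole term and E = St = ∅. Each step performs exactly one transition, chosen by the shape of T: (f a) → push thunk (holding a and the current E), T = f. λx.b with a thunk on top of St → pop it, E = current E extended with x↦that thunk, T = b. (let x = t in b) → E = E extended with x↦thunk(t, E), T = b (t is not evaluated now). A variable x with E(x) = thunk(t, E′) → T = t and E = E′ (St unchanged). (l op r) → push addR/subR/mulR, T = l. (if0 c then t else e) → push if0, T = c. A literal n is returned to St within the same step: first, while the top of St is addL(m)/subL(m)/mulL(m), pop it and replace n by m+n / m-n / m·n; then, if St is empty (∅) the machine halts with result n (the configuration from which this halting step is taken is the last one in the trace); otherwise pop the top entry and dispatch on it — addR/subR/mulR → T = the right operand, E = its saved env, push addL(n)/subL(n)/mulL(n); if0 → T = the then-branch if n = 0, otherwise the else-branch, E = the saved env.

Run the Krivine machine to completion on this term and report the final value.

[0] ⟨T=(if0 (((λv. -4) 5) * (6 - 3)) then ((4 + 2) - (0 * 4)) else (let y = (0 + 5) in ((λx. 2) y))); E=∅; St=∅⟩
[1] ⟨T=(((λv. -4) 5) * (6 - 3)); E=∅; St=[if0]⟩
[2] ⟨T=((λv. -4) 5); E=∅; St=[mulR :: if0]⟩
[3] ⟨T=(λv. -4); E=∅; St=[thunk :: mulR :: if0]⟩
[4] ⟨T=-4; E={v↦thunk(5, ∅)}; St=[mulR :: if0]⟩
[5] ⟨T=(6 - 3); E=∅; St=[mulL(-4) :: if0]⟩
[6] ⟨T=6; E=∅; St=[subR :: mulL(-4) :: if0]⟩
[7] ⟨T=3; E=∅; St=[subL(6) :: mulL(-4) :: if0]⟩
[8] ⟨T=(let y = (0 + 5) in ((λx. 2) y)); E=∅; St=∅⟩
[9] ⟨T=((λx. 2) y); E={y↦thunk((0 + 5), ∅)}; St=∅⟩
[10] ⟨T=(λx. 2); E={y↦thunk((0 + 5), ∅)}; St=[thunk]⟩
[11] ⟨T=2; E={x↦thunk(y, {y↦thunk((0 + 5), ∅)}), y↦thunk((0 + 5), ∅)}; St=∅⟩
→ final value 2

Answer: 2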